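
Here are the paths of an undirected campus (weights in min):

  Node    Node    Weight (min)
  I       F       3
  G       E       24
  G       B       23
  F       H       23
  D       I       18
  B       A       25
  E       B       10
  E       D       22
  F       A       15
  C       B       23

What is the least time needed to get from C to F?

63 min

Running Dijkstra from C:
C: 0
B: 23  (via C)
E: 33  (via B)
G: 46  (via B)
A: 48  (via B)
D: 55  (via E)
F: 63  (via A)
Shortest route: C → B → A → F = 63 min.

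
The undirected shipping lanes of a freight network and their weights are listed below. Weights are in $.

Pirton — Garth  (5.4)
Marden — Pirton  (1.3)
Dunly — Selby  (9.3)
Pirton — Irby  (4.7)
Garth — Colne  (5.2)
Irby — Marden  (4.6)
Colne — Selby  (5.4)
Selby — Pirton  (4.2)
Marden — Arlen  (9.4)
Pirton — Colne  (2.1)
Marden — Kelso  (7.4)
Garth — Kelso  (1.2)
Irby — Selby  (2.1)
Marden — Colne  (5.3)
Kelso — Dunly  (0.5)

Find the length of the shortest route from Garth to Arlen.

Compare a few routes:
Garth–Kelso–Marden–Arlen: 1.2+7.4+9.4 = 18
Garth–Colne–Marden–Arlen: 5.2+5.3+9.4 = 19.9
Garth–Pirton–Marden–Arlen: 5.4+1.3+9.4 = 16.1
Garth–Colne–Pirton–Marden–Arlen: 5.2+2.1+1.3+9.4 = 18
Cheapest is Garth–Pirton–Marden–Arlen at $16.1.

$16.1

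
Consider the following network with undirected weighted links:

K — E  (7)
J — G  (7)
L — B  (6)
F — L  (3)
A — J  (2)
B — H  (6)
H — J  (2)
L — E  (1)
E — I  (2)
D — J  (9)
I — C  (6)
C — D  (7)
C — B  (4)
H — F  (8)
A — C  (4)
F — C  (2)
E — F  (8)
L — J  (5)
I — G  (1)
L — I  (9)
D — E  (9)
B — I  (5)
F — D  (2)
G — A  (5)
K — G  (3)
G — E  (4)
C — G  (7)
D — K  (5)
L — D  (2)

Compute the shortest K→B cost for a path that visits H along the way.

Shortest K→H: K–G–J–H = 12
Best H to B: H–B costing 6
Total via H: 12 + 6 = 18.

18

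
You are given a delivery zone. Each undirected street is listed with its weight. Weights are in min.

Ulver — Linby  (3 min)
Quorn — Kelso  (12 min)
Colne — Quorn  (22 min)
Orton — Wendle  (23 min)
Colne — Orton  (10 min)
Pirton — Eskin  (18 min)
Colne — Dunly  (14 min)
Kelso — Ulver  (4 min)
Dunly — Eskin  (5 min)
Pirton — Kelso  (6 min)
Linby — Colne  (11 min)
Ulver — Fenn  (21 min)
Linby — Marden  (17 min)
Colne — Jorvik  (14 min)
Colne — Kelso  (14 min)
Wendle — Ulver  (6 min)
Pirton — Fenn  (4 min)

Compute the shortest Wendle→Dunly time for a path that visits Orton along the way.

47 min

Best Wendle to Orton: Wendle–Orton costing 23
Best Orton to Dunly: Orton–Colne–Dunly costing 24
Total via Orton: 23 + 24 = 47 min.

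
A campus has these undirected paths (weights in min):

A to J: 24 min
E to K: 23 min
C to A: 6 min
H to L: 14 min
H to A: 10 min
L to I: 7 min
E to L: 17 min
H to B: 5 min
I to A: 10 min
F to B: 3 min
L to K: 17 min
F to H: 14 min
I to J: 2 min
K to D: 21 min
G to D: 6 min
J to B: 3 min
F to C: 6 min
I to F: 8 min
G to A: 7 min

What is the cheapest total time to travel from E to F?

Settle nodes by increasing distance from E:
E: 0
L: 17  (via E)
K: 23  (via E)
I: 24  (via L)
J: 26  (via I)
B: 29  (via J)
H: 31  (via L)
F: 32  (via I)
Shortest route: E → L → I → F = 32 min.

32 min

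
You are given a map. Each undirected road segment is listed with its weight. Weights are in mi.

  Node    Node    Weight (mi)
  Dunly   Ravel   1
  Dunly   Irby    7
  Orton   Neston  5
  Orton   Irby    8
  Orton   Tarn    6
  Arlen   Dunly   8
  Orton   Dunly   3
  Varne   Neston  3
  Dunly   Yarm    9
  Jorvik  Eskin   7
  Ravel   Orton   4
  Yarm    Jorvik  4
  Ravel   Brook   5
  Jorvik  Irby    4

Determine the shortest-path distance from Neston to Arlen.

Settle nodes by increasing distance from Neston:
Neston: 0
Varne: 3  (via Neston)
Orton: 5  (via Neston)
Dunly: 8  (via Orton)
Ravel: 9  (via Orton)
Tarn: 11  (via Orton)
Irby: 13  (via Orton)
Brook: 14  (via Ravel)
Arlen: 16  (via Dunly)
Shortest route: Neston–Orton–Dunly–Arlen = 16 mi.

16 mi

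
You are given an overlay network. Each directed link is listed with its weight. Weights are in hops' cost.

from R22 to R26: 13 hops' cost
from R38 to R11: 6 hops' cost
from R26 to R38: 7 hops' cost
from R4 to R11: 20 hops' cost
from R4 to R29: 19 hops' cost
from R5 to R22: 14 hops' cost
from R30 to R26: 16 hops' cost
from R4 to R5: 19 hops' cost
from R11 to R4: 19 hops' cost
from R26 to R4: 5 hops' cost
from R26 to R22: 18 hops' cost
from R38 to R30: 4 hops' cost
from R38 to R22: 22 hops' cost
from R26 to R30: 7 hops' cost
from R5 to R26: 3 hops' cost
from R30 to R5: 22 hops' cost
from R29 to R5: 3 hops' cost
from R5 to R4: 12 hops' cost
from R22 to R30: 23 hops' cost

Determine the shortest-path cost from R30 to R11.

Compare a few routes:
R30 - R26 - R38 - R11: 16+7+6 = 29
R30 - R26 - R4 - R11: 16+5+20 = 41
R30 - R5 - R26 - R38 - R11: 22+3+7+6 = 38
The minimum is 29 hops' cost via R30 - R26 - R38 - R11.

29 hops' cost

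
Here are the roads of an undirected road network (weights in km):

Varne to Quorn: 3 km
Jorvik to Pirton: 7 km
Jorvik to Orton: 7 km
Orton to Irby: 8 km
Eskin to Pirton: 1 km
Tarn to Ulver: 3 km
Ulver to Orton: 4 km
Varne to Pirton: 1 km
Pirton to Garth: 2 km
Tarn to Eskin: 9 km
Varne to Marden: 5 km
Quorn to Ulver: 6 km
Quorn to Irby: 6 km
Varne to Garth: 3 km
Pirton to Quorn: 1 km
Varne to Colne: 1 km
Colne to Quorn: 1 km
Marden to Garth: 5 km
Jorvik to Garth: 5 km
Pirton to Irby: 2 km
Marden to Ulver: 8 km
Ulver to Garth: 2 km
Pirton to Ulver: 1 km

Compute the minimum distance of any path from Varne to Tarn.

Compare a few routes:
Varne - Colne - Quorn - Pirton - Ulver - Tarn: 1+1+1+1+3 = 7
Varne - Pirton - Ulver - Tarn: 1+1+3 = 5
The minimum is 5 km via Varne - Pirton - Ulver - Tarn.

5 km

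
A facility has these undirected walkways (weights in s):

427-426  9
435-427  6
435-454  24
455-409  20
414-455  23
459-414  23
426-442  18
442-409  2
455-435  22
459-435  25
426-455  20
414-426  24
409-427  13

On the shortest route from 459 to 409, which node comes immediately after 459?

435

Candidate routes:
459 - 435 - 427 - 426 - 442 - 409: 25+6+9+18+2 = 60
459 - 435 - 427 - 409: 25+6+13 = 44
The minimum is 44 s via 459 - 435 - 427 - 409.
So from 459 the first move is to 435.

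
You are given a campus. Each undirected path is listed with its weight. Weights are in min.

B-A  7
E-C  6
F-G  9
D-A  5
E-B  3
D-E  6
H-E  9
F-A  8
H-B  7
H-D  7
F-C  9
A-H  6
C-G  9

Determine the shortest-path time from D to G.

21 min

Running Dijkstra from D:
D: 0
A: 5  (via D)
E: 6  (via D)
H: 7  (via D)
B: 9  (via E)
C: 12  (via E)
F: 13  (via A)
G: 21  (via C)
Shortest route: D–E–C–G = 21 min.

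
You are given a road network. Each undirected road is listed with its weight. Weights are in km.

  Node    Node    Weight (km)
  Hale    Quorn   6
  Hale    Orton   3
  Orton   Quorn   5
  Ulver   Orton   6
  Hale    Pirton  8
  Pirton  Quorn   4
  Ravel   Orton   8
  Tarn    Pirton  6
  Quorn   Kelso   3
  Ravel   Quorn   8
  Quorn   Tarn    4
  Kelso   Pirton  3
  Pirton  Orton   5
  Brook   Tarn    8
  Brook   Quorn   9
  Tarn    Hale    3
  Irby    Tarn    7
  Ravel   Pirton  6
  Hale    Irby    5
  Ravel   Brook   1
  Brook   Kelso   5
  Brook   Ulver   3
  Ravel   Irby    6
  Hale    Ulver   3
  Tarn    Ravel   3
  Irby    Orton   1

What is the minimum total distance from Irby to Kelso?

9 km

Running Dijkstra from Irby:
Irby: 0
Orton: 1  (via Irby)
Hale: 4  (via Orton)
Ravel: 6  (via Irby)
Pirton: 6  (via Orton)
Quorn: 6  (via Orton)
Tarn: 7  (via Irby)
Brook: 7  (via Ravel)
Ulver: 7  (via Orton)
Kelso: 9  (via Pirton)
Shortest route: Irby–Orton–Pirton–Kelso = 9 km.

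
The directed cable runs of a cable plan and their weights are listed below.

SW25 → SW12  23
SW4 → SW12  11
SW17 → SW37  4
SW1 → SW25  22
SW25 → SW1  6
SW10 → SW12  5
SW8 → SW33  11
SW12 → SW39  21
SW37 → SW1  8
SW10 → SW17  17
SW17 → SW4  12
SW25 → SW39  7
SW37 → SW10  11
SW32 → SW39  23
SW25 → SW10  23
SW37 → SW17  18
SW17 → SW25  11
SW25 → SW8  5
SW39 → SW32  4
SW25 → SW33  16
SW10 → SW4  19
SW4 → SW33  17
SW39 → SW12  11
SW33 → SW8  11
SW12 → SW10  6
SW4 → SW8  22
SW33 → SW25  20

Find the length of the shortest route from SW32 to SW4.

Running Dijkstra from SW32:
SW32: 0
SW39: 23  (via SW32)
SW12: 34  (via SW39)
SW10: 40  (via SW12)
SW17: 57  (via SW10)
SW4: 59  (via SW10)
Shortest route: SW32–SW39–SW12–SW10–SW4 = 59.

59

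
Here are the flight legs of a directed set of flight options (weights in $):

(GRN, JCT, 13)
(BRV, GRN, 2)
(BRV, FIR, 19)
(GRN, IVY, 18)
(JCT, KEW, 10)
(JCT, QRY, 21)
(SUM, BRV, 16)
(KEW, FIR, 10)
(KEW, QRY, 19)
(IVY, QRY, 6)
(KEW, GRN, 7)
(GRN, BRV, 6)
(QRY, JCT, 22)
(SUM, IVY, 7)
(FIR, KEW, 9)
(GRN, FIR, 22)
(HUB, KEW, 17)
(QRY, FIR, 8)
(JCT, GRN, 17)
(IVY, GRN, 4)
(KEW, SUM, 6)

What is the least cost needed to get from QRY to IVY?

$30

Settle nodes by increasing distance from QRY:
QRY: 0
FIR: 8  (via QRY)
KEW: 17  (via FIR)
JCT: 22  (via QRY)
SUM: 23  (via KEW)
GRN: 24  (via KEW)
BRV: 30  (via GRN)
IVY: 30  (via SUM)
Shortest route: QRY–FIR–KEW–SUM–IVY = $30.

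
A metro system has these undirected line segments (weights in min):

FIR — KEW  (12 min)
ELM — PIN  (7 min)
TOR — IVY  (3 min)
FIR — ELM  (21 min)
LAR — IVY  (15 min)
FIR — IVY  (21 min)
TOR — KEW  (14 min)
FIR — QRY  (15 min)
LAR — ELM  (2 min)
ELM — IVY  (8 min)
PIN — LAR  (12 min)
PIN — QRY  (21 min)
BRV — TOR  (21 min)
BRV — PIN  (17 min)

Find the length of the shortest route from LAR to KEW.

Settle nodes by increasing distance from LAR:
LAR: 0
ELM: 2  (via LAR)
PIN: 9  (via ELM)
IVY: 10  (via ELM)
TOR: 13  (via IVY)
FIR: 23  (via ELM)
BRV: 26  (via PIN)
KEW: 27  (via TOR)
Shortest route: LAR–ELM–IVY–TOR–KEW = 27 min.

27 min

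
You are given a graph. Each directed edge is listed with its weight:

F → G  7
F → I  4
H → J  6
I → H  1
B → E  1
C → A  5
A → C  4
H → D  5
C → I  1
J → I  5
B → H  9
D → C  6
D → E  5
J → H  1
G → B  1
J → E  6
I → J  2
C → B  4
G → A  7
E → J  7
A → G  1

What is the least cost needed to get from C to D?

7

Running Dijkstra from C:
C: 0
I: 1  (via C)
H: 2  (via I)
J: 3  (via I)
B: 4  (via C)
A: 5  (via C)
E: 5  (via B)
G: 6  (via A)
D: 7  (via H)
Shortest route: C–I–H–D = 7.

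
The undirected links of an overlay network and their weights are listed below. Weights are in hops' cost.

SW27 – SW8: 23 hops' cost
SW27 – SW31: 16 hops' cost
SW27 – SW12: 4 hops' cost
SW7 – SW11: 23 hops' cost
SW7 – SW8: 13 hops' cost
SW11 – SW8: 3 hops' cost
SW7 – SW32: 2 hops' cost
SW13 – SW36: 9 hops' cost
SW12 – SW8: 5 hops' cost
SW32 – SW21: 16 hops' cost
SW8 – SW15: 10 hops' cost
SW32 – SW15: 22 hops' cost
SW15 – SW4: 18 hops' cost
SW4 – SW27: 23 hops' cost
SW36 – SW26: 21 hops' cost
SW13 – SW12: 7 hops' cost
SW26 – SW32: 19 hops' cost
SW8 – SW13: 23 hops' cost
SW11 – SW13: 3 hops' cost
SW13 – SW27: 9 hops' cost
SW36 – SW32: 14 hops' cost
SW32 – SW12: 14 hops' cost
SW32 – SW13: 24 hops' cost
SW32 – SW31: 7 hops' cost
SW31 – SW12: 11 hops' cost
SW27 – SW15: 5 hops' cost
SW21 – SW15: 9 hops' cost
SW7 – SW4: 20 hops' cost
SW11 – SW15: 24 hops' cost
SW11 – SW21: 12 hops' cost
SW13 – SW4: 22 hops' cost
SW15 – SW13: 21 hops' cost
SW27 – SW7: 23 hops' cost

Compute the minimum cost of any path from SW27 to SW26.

37 hops' cost

Shortest distances from SW27:
SW27: 0
SW12: 4  (via SW27)
SW15: 5  (via SW27)
SW13: 9  (via SW27)
SW8: 9  (via SW12)
SW11: 12  (via SW13)
SW21: 14  (via SW15)
SW31: 15  (via SW12)
SW36: 18  (via SW13)
SW32: 18  (via SW12)
SW7: 20  (via SW32)
SW4: 23  (via SW27)
SW26: 37  (via SW32)
Shortest route: SW27–SW12–SW32–SW26 = 37 hops' cost.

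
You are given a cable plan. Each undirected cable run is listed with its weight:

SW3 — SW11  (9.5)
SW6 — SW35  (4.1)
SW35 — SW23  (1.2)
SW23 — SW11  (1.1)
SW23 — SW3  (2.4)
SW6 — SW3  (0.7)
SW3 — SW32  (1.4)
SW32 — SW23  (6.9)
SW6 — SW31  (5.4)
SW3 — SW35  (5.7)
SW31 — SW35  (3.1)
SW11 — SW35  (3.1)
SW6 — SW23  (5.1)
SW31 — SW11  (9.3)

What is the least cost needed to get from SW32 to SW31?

7.5

Enumerating some paths:
SW32 → SW3 → SW6 → SW35 → SW31: 1.4+0.7+4.1+3.1 = 9.3
SW32 → SW3 → SW23 → SW35 → SW31: 1.4+2.4+1.2+3.1 = 8.1
SW32 → SW3 → SW6 → SW31: 1.4+0.7+5.4 = 7.5
The minimum is 7.5 via SW32 → SW3 → SW6 → SW31.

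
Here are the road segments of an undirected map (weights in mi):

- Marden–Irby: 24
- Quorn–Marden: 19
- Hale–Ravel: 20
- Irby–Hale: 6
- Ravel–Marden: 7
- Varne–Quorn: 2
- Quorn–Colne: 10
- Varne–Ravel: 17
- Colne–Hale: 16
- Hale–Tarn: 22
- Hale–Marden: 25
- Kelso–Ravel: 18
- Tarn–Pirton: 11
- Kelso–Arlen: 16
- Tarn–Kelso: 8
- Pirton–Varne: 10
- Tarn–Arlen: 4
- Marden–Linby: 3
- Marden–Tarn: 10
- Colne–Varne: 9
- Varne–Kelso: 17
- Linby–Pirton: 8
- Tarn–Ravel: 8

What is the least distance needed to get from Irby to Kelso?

Running Dijkstra from Irby:
Irby: 0
Hale: 6  (via Irby)
Colne: 22  (via Hale)
Marden: 24  (via Irby)
Ravel: 26  (via Hale)
Linby: 27  (via Marden)
Tarn: 28  (via Hale)
Varne: 31  (via Colne)
Arlen: 32  (via Tarn)
Quorn: 32  (via Colne)
Pirton: 35  (via Linby)
Kelso: 36  (via Tarn)
Shortest route: Irby → Hale → Tarn → Kelso = 36 mi.

36 mi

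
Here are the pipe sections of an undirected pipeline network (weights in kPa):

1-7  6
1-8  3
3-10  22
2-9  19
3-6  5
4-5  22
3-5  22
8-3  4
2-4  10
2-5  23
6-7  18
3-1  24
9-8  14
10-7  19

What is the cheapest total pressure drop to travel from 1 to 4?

46 kPa

Enumerating some paths:
1 → 8 → 3 → 5 → 2 → 4: 3+4+22+23+10 = 62
1 → 3 → 5 → 4: 24+22+22 = 68
1 → 8 → 3 → 5 → 4: 3+4+22+22 = 51
1 → 8 → 9 → 2 → 4: 3+14+19+10 = 46
Cheapest is 1 → 8 → 9 → 2 → 4 at 46 kPa.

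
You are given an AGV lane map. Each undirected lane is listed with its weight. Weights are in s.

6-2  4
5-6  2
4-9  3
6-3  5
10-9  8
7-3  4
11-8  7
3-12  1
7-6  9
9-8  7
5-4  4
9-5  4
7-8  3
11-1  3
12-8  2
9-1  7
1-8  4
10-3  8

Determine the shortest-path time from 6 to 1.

12 s

Candidate routes:
6 → 3 → 12 → 8 → 1: 5+1+2+4 = 12
6 → 5 → 9 → 1: 2+4+7 = 13
Cheapest is 6 → 3 → 12 → 8 → 1 at 12 s.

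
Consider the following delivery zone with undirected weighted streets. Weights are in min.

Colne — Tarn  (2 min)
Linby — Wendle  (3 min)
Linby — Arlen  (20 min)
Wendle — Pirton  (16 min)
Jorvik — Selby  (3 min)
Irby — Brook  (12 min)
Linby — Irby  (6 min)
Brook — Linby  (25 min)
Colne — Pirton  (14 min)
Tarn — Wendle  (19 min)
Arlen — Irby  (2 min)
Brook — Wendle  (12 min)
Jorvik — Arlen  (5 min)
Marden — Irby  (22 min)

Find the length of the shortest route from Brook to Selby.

22 min

Settle nodes by increasing distance from Brook:
Brook: 0
Irby: 12  (via Brook)
Wendle: 12  (via Brook)
Arlen: 14  (via Irby)
Linby: 15  (via Wendle)
Jorvik: 19  (via Arlen)
Selby: 22  (via Jorvik)
Shortest route: Brook → Irby → Arlen → Jorvik → Selby = 22 min.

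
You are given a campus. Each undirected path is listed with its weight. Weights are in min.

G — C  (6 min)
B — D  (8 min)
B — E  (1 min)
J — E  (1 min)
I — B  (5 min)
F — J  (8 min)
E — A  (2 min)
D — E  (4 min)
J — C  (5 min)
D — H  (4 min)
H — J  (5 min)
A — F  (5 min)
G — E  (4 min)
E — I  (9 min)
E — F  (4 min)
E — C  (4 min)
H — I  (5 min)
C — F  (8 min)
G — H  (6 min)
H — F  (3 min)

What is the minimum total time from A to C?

6 min

Settle nodes by increasing distance from A:
A: 0
E: 2  (via A)
B: 3  (via E)
J: 3  (via E)
F: 5  (via A)
C: 6  (via E)
Shortest route: A–E–C = 6 min.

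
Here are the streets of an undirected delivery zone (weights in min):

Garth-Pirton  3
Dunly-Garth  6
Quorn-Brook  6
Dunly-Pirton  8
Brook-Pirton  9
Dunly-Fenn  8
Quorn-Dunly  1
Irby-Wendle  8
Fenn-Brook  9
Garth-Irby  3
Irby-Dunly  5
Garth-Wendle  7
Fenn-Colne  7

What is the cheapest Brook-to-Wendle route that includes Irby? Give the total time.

Shortest Brook→Irby: Brook → Quorn → Dunly → Irby = 12
Shortest Irby→Wendle: Irby → Wendle = 8
Total via Irby: 12 + 8 = 20 min.

20 min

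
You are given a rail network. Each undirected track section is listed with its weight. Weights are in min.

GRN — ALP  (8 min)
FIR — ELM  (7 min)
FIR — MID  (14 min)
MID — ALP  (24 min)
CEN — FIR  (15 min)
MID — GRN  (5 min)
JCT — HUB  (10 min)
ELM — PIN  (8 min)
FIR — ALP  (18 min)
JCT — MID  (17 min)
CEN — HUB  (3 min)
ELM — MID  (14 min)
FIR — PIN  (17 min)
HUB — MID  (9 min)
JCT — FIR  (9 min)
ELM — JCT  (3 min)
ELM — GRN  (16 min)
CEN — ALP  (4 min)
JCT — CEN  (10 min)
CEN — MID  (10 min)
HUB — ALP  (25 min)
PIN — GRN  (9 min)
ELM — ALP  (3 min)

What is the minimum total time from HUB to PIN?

18 min

Running Dijkstra from HUB:
HUB: 0
CEN: 3  (via HUB)
ALP: 7  (via CEN)
MID: 9  (via HUB)
ELM: 10  (via ALP)
JCT: 10  (via HUB)
GRN: 14  (via MID)
FIR: 17  (via ELM)
PIN: 18  (via ELM)
Shortest route: HUB–CEN–ALP–ELM–PIN = 18 min.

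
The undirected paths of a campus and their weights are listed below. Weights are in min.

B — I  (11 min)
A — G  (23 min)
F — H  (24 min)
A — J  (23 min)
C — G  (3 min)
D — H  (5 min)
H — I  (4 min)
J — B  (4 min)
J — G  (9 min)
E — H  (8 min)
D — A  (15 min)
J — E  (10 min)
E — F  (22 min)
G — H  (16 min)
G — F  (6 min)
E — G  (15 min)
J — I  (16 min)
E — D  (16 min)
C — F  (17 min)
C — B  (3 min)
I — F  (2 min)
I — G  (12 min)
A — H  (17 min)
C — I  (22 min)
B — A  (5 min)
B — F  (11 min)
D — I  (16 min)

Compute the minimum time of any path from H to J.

18 min

Shortest distances from H:
H: 0
I: 4  (via H)
D: 5  (via H)
F: 6  (via I)
E: 8  (via H)
G: 12  (via F)
B: 15  (via I)
C: 15  (via G)
A: 17  (via H)
J: 18  (via E)
Shortest route: H–E–J = 18 min.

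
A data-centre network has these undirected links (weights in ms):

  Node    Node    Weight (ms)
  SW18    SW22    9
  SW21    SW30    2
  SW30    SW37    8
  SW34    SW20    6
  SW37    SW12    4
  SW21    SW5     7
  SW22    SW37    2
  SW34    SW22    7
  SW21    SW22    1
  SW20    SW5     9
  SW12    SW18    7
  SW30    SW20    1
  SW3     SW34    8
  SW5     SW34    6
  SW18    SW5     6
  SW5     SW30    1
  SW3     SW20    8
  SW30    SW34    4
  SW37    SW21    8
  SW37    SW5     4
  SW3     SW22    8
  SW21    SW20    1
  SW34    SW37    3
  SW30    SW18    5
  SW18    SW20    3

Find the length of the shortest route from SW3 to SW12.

Enumerating some paths:
SW3–SW22–SW37–SW12: 8+2+4 = 14
SW3–SW34–SW37–SW12: 8+3+4 = 15
SW3–SW20–SW21–SW22–SW37–SW12: 8+1+1+2+4 = 16
The minimum is 14 ms via SW3–SW22–SW37–SW12.

14 ms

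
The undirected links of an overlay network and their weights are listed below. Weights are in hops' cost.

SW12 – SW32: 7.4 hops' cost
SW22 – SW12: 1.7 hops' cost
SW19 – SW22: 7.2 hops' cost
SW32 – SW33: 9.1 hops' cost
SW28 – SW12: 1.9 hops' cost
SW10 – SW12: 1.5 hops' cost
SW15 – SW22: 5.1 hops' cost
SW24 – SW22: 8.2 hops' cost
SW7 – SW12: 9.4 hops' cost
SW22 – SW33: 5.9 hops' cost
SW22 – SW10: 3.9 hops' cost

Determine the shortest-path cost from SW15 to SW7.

Shortest distances from SW15:
SW15: 0
SW22: 5.1  (via SW15)
SW12: 6.8  (via SW22)
SW10: 8.3  (via SW12)
SW28: 8.7  (via SW12)
SW33: 11  (via SW22)
SW19: 12.3  (via SW22)
SW24: 13.3  (via SW22)
SW32: 14.2  (via SW12)
SW7: 16.2  (via SW12)
Shortest route: SW15–SW22–SW12–SW7 = 16.2 hops' cost.

16.2 hops' cost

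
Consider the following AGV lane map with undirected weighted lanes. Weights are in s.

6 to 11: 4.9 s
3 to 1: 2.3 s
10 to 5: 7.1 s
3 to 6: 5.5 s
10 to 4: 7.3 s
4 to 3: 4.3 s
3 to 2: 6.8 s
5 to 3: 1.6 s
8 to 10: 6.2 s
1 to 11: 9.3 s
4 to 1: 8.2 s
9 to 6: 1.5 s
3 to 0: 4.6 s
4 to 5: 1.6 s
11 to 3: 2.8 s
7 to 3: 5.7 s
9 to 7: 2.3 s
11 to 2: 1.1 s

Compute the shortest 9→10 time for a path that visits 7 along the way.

16.7 s

Shortest 9→7: 9–7 = 2.3
Shortest 7→10: 7–3–5–10 = 14.4
Total via 7: 2.3 + 14.4 = 16.7 s.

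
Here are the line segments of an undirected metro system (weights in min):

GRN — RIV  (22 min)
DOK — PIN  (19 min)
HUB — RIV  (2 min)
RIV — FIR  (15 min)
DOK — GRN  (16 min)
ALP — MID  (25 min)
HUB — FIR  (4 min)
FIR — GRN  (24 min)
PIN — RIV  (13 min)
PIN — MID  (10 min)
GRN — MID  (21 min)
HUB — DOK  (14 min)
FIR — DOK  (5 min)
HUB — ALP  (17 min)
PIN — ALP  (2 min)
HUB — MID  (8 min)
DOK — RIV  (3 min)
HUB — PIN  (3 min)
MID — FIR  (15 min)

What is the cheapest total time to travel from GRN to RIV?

Candidate routes:
GRN–DOK–RIV: 16+3 = 19
GRN–RIV: 22 = 22
GRN–DOK–FIR–HUB–RIV: 16+5+4+2 = 27
The minimum is 19 min via GRN–DOK–RIV.

19 min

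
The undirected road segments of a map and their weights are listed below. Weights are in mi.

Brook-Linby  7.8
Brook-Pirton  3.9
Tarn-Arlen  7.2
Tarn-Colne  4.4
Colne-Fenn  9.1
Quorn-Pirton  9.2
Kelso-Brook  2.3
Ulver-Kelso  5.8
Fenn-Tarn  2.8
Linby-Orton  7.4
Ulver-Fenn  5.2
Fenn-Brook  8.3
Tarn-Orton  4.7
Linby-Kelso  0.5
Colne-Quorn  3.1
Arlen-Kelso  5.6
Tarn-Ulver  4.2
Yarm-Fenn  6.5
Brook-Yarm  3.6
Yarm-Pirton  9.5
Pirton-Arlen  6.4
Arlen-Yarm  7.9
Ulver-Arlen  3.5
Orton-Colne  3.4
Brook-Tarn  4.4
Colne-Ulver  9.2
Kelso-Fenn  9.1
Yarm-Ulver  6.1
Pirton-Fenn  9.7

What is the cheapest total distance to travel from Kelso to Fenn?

Running Dijkstra from Kelso:
Kelso: 0
Linby: 0.5  (via Kelso)
Brook: 2.3  (via Kelso)
Arlen: 5.6  (via Kelso)
Ulver: 5.8  (via Kelso)
Yarm: 5.9  (via Brook)
Pirton: 6.2  (via Brook)
Tarn: 6.7  (via Brook)
Orton: 7.9  (via Linby)
Fenn: 9.1  (via Kelso)
Shortest route: Kelso–Fenn = 9.1 mi.

9.1 mi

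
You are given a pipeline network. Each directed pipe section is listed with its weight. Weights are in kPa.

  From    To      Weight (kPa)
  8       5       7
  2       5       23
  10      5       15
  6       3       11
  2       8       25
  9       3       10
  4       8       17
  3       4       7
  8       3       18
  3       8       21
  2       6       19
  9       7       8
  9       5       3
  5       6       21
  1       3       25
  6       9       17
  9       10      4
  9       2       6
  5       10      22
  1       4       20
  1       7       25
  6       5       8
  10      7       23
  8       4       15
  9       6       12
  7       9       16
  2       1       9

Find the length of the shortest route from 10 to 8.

Compare a few routes:
10–5–6–3–8: 15+21+11+21 = 68
10–7–9–2–8: 23+16+6+25 = 70
10–7–9–3–8: 23+16+10+21 = 70
The minimum is 68 kPa via 10–5–6–3–8.

68 kPa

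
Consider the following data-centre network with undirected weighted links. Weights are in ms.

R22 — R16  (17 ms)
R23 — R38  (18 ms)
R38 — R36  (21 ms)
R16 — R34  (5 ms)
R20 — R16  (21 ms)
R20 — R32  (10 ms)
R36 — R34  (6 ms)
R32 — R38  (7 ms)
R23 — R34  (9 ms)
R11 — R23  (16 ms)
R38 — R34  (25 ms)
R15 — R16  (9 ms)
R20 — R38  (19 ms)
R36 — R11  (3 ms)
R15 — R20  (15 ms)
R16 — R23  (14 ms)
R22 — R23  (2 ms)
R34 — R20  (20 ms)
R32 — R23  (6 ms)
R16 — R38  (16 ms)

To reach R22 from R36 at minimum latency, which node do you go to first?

Enumerating some paths:
R36–R34–R16–R22: 6+5+17 = 28
R36–R34–R23–R22: 6+9+2 = 17
R36–R34–R16–R23–R22: 6+5+14+2 = 27
R36–R11–R23–R22: 3+16+2 = 21
Cheapest is R36–R34–R23–R22 at 17 ms.
So from R36 the first move is to R34.

R34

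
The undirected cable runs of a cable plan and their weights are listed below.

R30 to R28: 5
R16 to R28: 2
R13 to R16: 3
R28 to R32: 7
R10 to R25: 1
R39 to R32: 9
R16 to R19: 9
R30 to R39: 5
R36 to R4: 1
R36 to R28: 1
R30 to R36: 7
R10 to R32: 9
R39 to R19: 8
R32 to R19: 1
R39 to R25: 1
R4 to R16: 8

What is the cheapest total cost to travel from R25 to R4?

Compare a few routes:
R25 → R10 → R32 → R28 → R36 → R4: 1+9+7+1+1 = 19
R25 → R39 → R30 → R28 → R36 → R4: 1+5+5+1+1 = 13
R25 → R39 → R32 → R28 → R36 → R4: 1+9+7+1+1 = 19
R25 → R39 → R30 → R36 → R4: 1+5+7+1 = 14
The minimum is 13 via R25 → R39 → R30 → R28 → R36 → R4.

13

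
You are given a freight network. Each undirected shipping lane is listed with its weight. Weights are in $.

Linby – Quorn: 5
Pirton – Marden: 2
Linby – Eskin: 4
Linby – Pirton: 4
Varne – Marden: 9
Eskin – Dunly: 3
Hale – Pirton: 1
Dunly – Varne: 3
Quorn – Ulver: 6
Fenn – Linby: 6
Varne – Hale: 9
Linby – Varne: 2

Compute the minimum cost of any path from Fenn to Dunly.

Settle nodes by increasing distance from Fenn:
Fenn: 0
Linby: 6  (via Fenn)
Varne: 8  (via Linby)
Pirton: 10  (via Linby)
Eskin: 10  (via Linby)
Dunly: 11  (via Varne)
Shortest route: Fenn–Linby–Varne–Dunly = $11.

$11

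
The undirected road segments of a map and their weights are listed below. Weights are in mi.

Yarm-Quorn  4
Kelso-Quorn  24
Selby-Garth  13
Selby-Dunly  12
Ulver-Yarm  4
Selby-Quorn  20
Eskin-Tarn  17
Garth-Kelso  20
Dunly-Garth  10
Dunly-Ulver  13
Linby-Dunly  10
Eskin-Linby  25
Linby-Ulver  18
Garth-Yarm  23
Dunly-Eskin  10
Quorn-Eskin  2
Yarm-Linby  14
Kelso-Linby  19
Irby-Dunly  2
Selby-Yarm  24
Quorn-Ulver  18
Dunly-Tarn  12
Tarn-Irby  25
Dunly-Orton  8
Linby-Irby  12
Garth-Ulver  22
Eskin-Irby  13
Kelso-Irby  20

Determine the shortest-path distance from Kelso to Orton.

Enumerating some paths:
Kelso - Linby - Irby - Dunly - Orton: 19+12+2+8 = 41
Kelso - Garth - Dunly - Orton: 20+10+8 = 38
Kelso - Irby - Dunly - Orton: 20+2+8 = 30
Kelso - Linby - Dunly - Orton: 19+10+8 = 37
The minimum is 30 mi via Kelso - Irby - Dunly - Orton.

30 mi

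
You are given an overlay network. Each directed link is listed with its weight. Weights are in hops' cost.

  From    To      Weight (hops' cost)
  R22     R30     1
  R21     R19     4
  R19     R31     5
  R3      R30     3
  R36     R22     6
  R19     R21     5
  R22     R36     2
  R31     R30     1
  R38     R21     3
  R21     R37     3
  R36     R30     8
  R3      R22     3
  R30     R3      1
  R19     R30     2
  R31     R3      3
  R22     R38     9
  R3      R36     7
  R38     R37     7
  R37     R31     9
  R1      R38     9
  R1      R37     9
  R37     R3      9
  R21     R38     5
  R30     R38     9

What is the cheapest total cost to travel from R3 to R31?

24 hops' cost

Shortest distances from R3:
R3: 0
R22: 3  (via R3)
R30: 3  (via R3)
R36: 5  (via R22)
R38: 12  (via R22)
R21: 15  (via R38)
R37: 18  (via R21)
R19: 19  (via R21)
R31: 24  (via R19)
Shortest route: R3–R22–R38–R21–R19–R31 = 24 hops' cost.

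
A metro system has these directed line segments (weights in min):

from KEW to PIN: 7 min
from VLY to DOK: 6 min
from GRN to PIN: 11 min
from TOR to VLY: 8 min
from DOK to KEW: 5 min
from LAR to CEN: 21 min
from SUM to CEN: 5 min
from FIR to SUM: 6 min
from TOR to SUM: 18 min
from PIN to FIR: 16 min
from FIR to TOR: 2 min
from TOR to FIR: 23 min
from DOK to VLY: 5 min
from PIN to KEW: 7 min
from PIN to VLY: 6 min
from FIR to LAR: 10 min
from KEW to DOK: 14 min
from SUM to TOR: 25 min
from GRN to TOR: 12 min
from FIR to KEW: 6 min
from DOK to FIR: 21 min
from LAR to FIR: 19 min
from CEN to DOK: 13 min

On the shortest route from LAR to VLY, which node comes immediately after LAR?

FIR

Compare a few routes:
LAR - FIR - KEW - PIN - VLY: 19+6+7+6 = 38
LAR - FIR - TOR - VLY: 19+2+8 = 29
LAR - CEN - DOK - VLY: 21+13+5 = 39
The minimum is 29 min via LAR - FIR - TOR - VLY.
So from LAR the first move is to FIR.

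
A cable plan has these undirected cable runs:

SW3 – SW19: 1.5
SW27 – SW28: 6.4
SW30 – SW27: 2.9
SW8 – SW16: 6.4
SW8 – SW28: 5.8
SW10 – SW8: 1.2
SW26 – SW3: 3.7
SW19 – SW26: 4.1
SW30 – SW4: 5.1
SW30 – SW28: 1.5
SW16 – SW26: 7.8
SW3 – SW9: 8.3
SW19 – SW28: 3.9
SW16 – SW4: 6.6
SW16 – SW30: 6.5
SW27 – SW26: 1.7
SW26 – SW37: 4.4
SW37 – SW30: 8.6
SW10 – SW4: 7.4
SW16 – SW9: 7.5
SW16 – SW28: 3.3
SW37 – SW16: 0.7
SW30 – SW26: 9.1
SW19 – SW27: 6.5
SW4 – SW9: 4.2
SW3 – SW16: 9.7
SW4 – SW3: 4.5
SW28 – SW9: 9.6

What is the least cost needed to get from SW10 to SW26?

12.7

Shortest distances from SW10:
SW10: 0
SW8: 1.2  (via SW10)
SW28: 7  (via SW8)
SW4: 7.4  (via SW10)
SW16: 7.6  (via SW8)
SW37: 8.3  (via SW16)
SW30: 8.5  (via SW28)
SW19: 10.9  (via SW28)
SW27: 11.4  (via SW30)
SW9: 11.6  (via SW4)
SW3: 11.9  (via SW4)
SW26: 12.7  (via SW37)
Shortest route: SW10 → SW8 → SW16 → SW37 → SW26 = 12.7.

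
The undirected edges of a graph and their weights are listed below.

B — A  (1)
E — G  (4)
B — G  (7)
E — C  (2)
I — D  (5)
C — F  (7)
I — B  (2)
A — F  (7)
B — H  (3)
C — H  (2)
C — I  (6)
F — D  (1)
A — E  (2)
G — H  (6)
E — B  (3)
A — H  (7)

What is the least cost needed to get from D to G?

14

Shortest distances from D:
D: 0
F: 1  (via D)
I: 5  (via D)
B: 7  (via I)
A: 8  (via F)
C: 8  (via F)
E: 10  (via B)
H: 10  (via B)
G: 14  (via B)
Shortest route: D–I–B–G = 14.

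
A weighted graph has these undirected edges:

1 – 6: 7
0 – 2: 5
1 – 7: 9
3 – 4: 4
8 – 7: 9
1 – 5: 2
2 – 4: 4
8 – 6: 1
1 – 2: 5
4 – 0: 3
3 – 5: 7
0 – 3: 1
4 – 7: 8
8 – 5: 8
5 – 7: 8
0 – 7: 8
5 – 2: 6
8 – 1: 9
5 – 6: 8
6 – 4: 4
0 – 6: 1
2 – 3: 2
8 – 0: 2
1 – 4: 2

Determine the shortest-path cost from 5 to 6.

8

Candidate routes:
5–1–6: 2+7 = 9
5–3–0–6: 7+1+1 = 9
5–6: 8 = 8
Cheapest is 5–6 at 8.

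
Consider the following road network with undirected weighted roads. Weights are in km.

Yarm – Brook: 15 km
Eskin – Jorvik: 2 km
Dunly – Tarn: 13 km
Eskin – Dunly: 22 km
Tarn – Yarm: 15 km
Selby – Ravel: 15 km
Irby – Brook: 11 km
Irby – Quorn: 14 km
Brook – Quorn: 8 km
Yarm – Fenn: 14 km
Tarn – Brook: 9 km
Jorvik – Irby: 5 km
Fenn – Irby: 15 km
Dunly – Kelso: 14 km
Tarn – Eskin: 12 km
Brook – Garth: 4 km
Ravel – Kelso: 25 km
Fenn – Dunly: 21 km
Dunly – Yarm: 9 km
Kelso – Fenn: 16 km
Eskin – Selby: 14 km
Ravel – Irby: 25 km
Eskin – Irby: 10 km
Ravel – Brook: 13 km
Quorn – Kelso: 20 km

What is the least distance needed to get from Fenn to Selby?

36 km

Candidate routes:
Fenn → Irby → Eskin → Selby: 15+10+14 = 39
Fenn → Irby → Jorvik → Eskin → Selby: 15+5+2+14 = 36
Fenn → Irby → Brook → Ravel → Selby: 15+11+13+15 = 54
Fenn → Yarm → Tarn → Eskin → Selby: 14+15+12+14 = 55
Cheapest is Fenn → Irby → Jorvik → Eskin → Selby at 36 km.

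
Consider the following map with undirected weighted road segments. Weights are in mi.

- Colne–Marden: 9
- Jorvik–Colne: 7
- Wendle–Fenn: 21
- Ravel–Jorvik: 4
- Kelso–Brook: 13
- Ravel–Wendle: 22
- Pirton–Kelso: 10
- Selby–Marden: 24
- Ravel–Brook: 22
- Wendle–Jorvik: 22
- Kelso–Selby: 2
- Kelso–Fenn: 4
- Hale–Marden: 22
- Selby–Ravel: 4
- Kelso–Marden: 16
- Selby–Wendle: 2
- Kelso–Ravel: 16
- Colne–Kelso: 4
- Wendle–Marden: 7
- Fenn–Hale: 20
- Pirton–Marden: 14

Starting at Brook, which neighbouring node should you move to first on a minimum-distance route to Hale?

Candidate routes:
Brook - Kelso - Fenn - Hale: 13+4+20 = 37
Brook - Kelso - Selby - Wendle - Marden - Hale: 13+2+2+7+22 = 46
The minimum is 37 mi via Brook - Kelso - Fenn - Hale.
So from Brook the first move is to Kelso.

Kelso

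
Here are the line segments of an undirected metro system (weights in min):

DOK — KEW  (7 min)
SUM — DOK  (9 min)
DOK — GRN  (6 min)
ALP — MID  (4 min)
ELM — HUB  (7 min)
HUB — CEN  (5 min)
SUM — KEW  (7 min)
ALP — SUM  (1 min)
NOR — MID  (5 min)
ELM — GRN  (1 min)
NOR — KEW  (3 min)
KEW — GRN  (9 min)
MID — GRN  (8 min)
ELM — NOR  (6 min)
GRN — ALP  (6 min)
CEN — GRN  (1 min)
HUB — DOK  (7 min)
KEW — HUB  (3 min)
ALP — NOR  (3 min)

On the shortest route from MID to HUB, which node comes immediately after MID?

NOR

Candidate routes:
MID–ALP–NOR–KEW–HUB: 4+3+3+3 = 13
MID–NOR–KEW–HUB: 5+3+3 = 11
The minimum is 11 min via MID–NOR–KEW–HUB.
So from MID the first move is to NOR.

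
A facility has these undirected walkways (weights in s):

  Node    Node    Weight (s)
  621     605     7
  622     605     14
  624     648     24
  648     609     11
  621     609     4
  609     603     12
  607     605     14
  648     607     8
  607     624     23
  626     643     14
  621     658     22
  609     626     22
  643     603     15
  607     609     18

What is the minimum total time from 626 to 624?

57 s

Running Dijkstra from 626:
626: 0
643: 14  (via 626)
609: 22  (via 626)
621: 26  (via 609)
603: 29  (via 643)
605: 33  (via 621)
648: 33  (via 609)
607: 40  (via 609)
622: 47  (via 605)
658: 48  (via 621)
624: 57  (via 648)
Shortest route: 626–609–648–624 = 57 s.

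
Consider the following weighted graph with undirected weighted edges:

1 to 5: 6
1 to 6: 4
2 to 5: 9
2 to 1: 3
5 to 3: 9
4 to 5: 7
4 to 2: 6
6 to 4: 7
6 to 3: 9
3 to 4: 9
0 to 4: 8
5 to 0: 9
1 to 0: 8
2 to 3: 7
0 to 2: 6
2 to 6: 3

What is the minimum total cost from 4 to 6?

Compare a few routes:
4–2–6: 6+3 = 9
4–6: 7 = 7
Cheapest is 4–6 at 7.

7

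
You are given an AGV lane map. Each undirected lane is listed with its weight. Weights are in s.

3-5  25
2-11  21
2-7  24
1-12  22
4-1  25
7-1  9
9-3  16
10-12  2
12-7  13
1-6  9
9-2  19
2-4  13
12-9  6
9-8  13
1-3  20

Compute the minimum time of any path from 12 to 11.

46 s

Shortest distances from 12:
12: 0
10: 2  (via 12)
9: 6  (via 12)
7: 13  (via 12)
8: 19  (via 9)
1: 22  (via 12)
3: 22  (via 9)
2: 25  (via 9)
6: 31  (via 1)
4: 38  (via 2)
11: 46  (via 2)
Shortest route: 12–9–2–11 = 46 s.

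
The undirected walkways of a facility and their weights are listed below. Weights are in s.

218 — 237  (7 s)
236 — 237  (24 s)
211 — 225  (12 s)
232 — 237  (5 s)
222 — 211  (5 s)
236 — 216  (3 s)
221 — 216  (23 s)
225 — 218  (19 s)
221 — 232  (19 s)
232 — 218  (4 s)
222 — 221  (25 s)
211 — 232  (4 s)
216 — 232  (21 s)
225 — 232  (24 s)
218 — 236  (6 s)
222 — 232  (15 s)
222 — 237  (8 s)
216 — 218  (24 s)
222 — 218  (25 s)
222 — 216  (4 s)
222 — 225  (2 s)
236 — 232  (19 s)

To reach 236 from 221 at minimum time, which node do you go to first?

216

Candidate routes:
221 - 216 - 236: 23+3 = 26
221 - 222 - 216 - 236: 25+4+3 = 32
221 - 232 - 218 - 236: 19+4+6 = 29
Cheapest is 221 - 216 - 236 at 26 s.
So from 221 the first move is to 216.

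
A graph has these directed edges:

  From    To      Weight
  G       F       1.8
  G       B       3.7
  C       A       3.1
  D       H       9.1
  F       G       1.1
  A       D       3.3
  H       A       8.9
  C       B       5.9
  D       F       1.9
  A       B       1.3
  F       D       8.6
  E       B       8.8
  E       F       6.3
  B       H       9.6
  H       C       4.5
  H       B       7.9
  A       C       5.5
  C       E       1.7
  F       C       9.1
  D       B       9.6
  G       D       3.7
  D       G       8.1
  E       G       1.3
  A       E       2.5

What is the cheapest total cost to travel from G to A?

Running Dijkstra from G:
G: 0
F: 1.8  (via G)
B: 3.7  (via G)
D: 3.7  (via G)
C: 10.9  (via F)
E: 12.6  (via C)
H: 12.8  (via D)
A: 14  (via C)
Shortest route: G → F → C → A = 14.

14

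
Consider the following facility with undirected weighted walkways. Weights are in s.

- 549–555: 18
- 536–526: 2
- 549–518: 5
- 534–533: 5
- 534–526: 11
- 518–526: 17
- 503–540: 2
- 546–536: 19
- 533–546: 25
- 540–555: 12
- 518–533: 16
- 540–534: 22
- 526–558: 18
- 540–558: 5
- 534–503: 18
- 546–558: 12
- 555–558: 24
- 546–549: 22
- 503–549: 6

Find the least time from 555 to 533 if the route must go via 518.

Best 555 to 518: 555–549–518 costing 23
Best 518 to 533: 518–533 costing 16
Total via 518: 23 + 16 = 39 s.

39 s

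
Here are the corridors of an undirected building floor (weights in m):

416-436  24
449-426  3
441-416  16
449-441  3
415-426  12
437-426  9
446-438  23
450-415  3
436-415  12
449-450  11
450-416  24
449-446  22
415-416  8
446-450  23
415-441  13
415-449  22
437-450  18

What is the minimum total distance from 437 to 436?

33 m

Running Dijkstra from 437:
437: 0
426: 9  (via 437)
449: 12  (via 426)
441: 15  (via 449)
450: 18  (via 437)
415: 21  (via 426)
416: 29  (via 415)
436: 33  (via 415)
Shortest route: 437 → 426 → 415 → 436 = 33 m.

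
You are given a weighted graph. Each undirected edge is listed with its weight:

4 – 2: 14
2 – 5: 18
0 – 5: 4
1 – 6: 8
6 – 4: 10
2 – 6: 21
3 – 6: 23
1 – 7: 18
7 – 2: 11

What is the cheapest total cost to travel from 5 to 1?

Settle nodes by increasing distance from 5:
5: 0
0: 4  (via 5)
2: 18  (via 5)
7: 29  (via 2)
4: 32  (via 2)
6: 39  (via 2)
1: 47  (via 7)
Shortest route: 5–2–7–1 = 47.

47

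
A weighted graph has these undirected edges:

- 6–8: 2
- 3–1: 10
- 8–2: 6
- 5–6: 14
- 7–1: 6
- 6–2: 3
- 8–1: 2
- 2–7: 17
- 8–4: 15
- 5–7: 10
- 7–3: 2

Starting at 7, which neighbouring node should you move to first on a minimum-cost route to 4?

1

Enumerating some paths:
7–2–6–8–4: 17+3+2+15 = 37
7–1–8–4: 6+2+15 = 23
7–2–8–4: 17+6+15 = 38
7–3–1–8–4: 2+10+2+15 = 29
Cheapest is 7–1–8–4 at 23.
So from 7 the first move is to 1.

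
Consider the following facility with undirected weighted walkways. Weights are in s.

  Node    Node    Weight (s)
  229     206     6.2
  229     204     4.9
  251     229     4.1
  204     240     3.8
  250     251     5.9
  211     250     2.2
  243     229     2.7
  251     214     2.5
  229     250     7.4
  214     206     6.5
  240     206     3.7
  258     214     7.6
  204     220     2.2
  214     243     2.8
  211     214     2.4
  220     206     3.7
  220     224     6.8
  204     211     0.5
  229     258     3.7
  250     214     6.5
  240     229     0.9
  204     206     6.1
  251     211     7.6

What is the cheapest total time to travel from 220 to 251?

Enumerating some paths:
220 - 204 - 211 - 214 - 251: 2.2+0.5+2.4+2.5 = 7.6
220 - 204 - 211 - 251: 2.2+0.5+7.6 = 10.3
The minimum is 7.6 s via 220 - 204 - 211 - 214 - 251.

7.6 s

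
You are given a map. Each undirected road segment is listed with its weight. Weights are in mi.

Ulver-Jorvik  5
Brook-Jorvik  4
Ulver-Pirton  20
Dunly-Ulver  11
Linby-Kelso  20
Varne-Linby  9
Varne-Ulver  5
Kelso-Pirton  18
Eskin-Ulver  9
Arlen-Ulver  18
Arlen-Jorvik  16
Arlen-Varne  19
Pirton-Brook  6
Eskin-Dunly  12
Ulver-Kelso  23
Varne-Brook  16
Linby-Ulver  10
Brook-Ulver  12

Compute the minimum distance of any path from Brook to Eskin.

Running Dijkstra from Brook:
Brook: 0
Jorvik: 4  (via Brook)
Pirton: 6  (via Brook)
Ulver: 9  (via Jorvik)
Varne: 14  (via Ulver)
Eskin: 18  (via Ulver)
Shortest route: Brook–Jorvik–Ulver–Eskin = 18 mi.

18 mi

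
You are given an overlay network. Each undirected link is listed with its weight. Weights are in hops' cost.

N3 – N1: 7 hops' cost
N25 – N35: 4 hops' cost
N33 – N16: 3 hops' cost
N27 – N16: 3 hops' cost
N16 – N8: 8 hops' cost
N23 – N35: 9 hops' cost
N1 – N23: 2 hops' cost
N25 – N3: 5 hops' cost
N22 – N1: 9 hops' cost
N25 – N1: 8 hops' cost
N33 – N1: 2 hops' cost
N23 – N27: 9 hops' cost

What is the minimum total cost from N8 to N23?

15 hops' cost

Shortest distances from N8:
N8: 0
N16: 8  (via N8)
N33: 11  (via N16)
N27: 11  (via N16)
N1: 13  (via N33)
N23: 15  (via N1)
Shortest route: N8 → N16 → N33 → N1 → N23 = 15 hops' cost.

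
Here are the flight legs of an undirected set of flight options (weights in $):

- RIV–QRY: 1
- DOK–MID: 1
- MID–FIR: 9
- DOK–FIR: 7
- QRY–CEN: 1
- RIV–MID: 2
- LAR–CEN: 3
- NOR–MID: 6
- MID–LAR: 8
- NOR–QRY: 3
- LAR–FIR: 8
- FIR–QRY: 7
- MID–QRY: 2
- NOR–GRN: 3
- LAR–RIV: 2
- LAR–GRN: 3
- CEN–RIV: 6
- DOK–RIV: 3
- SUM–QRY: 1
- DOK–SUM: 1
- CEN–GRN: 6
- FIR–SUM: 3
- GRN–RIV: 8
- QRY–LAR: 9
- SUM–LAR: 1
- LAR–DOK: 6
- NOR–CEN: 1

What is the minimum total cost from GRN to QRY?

$5

Enumerating some paths:
GRN - LAR - SUM - QRY: 3+1+1 = 5
GRN - LAR - RIV - QRY: 3+2+1 = 6
The minimum is $5 via GRN - LAR - SUM - QRY.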